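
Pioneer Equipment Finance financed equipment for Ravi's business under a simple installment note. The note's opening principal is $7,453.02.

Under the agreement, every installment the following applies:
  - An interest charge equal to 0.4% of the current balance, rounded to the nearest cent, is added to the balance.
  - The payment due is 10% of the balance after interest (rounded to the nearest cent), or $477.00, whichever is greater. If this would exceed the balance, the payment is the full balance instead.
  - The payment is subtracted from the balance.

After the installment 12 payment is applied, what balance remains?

# | Opening | Interest | Payment | End bal
1 | $7,453.02 | $29.81 | $748.28 | $6,734.55
2 | $6,734.55 | $26.94 | $676.15 | $6,085.34
3 | $6,085.34 | $24.34 | $610.97 | $5,498.71
4 | $5,498.71 | $21.99 | $552.07 | $4,968.63
5 | $4,968.63 | $19.87 | $498.85 | $4,489.65
6 | $4,489.65 | $17.96 | $477.00 | $4,030.61
7 | $4,030.61 | $16.12 | $477.00 | $3,569.73
8 | $3,569.73 | $14.28 | $477.00 | $3,107.01
9 | $3,107.01 | $12.43 | $477.00 | $2,642.44
10 | $2,642.44 | $10.57 | $477.00 | $2,176.01
11 | $2,176.01 | $8.70 | $477.00 | $1,707.71
12 | $1,707.71 | $6.83 | $477.00 | $1,237.54

$1,237.54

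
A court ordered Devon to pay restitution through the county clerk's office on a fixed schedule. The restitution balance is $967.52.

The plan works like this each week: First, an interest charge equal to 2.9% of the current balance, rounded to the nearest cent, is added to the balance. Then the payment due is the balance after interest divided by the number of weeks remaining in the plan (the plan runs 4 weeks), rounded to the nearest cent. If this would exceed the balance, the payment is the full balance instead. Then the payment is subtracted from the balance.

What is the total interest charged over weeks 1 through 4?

Week 1: opening $967.52; interest $28.06 → $995.58; payment $248.90; balance $746.68
Week 2: opening $746.68; interest $21.65 → $768.33; payment $256.11; balance $512.22
Week 3: opening $512.22; interest $14.85 → $527.07; payment $263.54; balance $263.53
Week 4: opening $263.53; interest $7.64 → $271.17; payment $271.17; balance $0.00
Total interest: $28.06 + $21.65 + $14.85 + $7.64 = $72.20

$72.20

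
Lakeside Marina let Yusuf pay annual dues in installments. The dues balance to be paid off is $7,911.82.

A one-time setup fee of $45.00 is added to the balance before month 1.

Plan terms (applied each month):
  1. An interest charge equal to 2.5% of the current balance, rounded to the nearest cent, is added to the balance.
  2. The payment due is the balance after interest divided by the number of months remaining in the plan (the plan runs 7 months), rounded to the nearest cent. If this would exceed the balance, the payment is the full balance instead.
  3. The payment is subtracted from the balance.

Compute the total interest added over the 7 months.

$836.74

Month 1: $7,956.82 +$198.92 interest = $8,155.74; pay $1,165.11 → $6,990.63
Month 2: $6,990.63 +$174.77 interest = $7,165.40; pay $1,194.23 → $5,971.17
Month 3: $5,971.17 +$149.28 interest = $6,120.45; pay $1,224.09 → $4,896.36
Month 4: $4,896.36 +$122.41 interest = $5,018.77; pay $1,254.69 → $3,764.08
Month 5: $3,764.08 +$94.10 interest = $3,858.18; pay $1,286.06 → $2,572.12
Month 6: $2,572.12 +$64.30 interest = $2,636.42; pay $1,318.21 → $1,318.21
Month 7: $1,318.21 +$32.96 interest = $1,351.17; pay $1,351.17 → $0.00
Total interest: $198.92 + $174.77 + $149.28 + $122.41 + $94.10 + $64.30 + $32.96 = $836.74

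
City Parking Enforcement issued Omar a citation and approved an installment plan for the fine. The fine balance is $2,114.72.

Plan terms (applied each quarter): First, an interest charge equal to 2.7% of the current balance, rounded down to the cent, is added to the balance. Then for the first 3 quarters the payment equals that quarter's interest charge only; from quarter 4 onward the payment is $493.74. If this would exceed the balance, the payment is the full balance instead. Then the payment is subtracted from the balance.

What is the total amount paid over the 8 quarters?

$2,450.33

Quarter 1: opening $2,114.72; interest $57.09 → $2,171.81; payment $57.09; balance $2,114.72
Quarter 2: opening $2,114.72; interest $57.09 → $2,171.81; payment $57.09; balance $2,114.72
Quarter 3: opening $2,114.72; interest $57.09 → $2,171.81; payment $57.09; balance $2,114.72
Quarter 4: opening $2,114.72; interest $57.09 → $2,171.81; payment $493.74; balance $1,678.07
Quarter 5: opening $1,678.07; interest $45.30 → $1,723.37; payment $493.74; balance $1,229.63
Quarter 6: opening $1,229.63; interest $33.20 → $1,262.83; payment $493.74; balance $769.09
Quarter 7: opening $769.09; interest $20.76 → $789.85; payment $493.74; balance $296.11
Quarter 8: opening $296.11; interest $7.99 → $304.10; payment $304.10; balance $0.00
Total paid: $2,450.33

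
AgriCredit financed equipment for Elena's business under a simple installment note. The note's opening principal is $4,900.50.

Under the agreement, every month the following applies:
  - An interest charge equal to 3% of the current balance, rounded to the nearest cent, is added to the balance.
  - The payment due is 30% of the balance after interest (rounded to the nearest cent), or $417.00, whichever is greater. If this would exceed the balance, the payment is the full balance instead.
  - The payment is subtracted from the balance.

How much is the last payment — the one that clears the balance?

# | Opening | Interest | Payment | End bal
1 | $4,900.50 | $147.02 | $1,514.26 | $3,533.26
2 | $3,533.26 | $106.00 | $1,091.78 | $2,547.48
3 | $2,547.48 | $76.42 | $787.17 | $1,836.73
4 | $1,836.73 | $55.10 | $567.55 | $1,324.28
5 | $1,324.28 | $39.73 | $417.00 | $947.01
6 | $947.01 | $28.41 | $417.00 | $558.42
7 | $558.42 | $16.75 | $417.00 | $158.17
8 | $158.17 | $4.75 | $162.92 | $0.00

$162.92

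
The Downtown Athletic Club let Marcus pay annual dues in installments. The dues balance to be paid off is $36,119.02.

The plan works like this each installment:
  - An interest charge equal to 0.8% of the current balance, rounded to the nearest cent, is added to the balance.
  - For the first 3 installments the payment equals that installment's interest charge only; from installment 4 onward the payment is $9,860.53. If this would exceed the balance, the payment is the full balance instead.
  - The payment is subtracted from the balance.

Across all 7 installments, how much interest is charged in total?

$1,560.76

Installment 1: opening $36,119.02; interest $288.95 → $36,407.97; payment $288.95; balance $36,119.02
Installment 2: opening $36,119.02; interest $288.95 → $36,407.97; payment $288.95; balance $36,119.02
Installment 3: opening $36,119.02; interest $288.95 → $36,407.97; payment $288.95; balance $36,119.02
Installment 4: opening $36,119.02; interest $288.95 → $36,407.97; payment $9,860.53; balance $26,547.44
Installment 5: opening $26,547.44; interest $212.38 → $26,759.82; payment $9,860.53; balance $16,899.29
Installment 6: opening $16,899.29; interest $135.19 → $17,034.48; payment $9,860.53; balance $7,173.95
Installment 7: opening $7,173.95; interest $57.39 → $7,231.34; payment $7,231.34; balance $0.00
Total interest: $288.95 + $288.95 + $288.95 + $288.95 + $212.38 + $135.19 + $57.39 = $1,560.76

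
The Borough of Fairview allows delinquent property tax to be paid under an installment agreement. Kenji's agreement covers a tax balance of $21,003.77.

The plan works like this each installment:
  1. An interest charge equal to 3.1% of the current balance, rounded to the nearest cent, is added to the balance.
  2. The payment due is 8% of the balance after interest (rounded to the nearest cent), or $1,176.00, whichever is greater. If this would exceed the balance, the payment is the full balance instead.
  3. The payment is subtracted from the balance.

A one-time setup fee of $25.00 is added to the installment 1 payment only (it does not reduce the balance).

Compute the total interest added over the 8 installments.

$4,361.05

Installment 1: opening $21,003.77; interest $651.12 → $21,654.89; payment $1,732.39 (+ $25.00 fee); balance $19,922.50
Installment 2: opening $19,922.50; interest $617.60 → $20,540.10; payment $1,643.21; balance $18,896.89
Installment 3: opening $18,896.89; interest $585.80 → $19,482.69; payment $1,558.62; balance $17,924.07
Installment 4: opening $17,924.07; interest $555.65 → $18,479.72; payment $1,478.38; balance $17,001.34
Installment 5: opening $17,001.34; interest $527.04 → $17,528.38; payment $1,402.27; balance $16,126.11
Installment 6: opening $16,126.11; interest $499.91 → $16,626.02; payment $1,330.08; balance $15,295.94
Installment 7: opening $15,295.94; interest $474.17 → $15,770.11; payment $1,261.61; balance $14,508.50
Installment 8: opening $14,508.50; interest $449.76 → $14,958.26; payment $1,196.66; balance $13,761.60
Total interest: $651.12 + $617.60 + $585.80 + $555.65 + $527.04 + $499.91 + $474.17 + $449.76 = $4,361.05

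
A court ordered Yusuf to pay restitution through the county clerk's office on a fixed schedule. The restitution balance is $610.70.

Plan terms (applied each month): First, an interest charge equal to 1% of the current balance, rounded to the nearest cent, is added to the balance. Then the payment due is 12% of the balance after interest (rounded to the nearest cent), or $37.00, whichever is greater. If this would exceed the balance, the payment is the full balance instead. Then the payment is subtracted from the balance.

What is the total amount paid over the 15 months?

$653.12

Month 1: opening $610.70; interest $6.11 → $616.81; payment $74.02; balance $542.79
Month 2: opening $542.79; interest $5.43 → $548.22; payment $65.79; balance $482.43
Month 3: opening $482.43; interest $4.82 → $487.25; payment $58.47; balance $428.78
Month 4: opening $428.78; interest $4.29 → $433.07; payment $51.97; balance $381.10
Month 5: opening $381.10; interest $3.81 → $384.91; payment $46.19; balance $338.72
Month 6: opening $338.72; interest $3.39 → $342.11; payment $41.05; balance $301.06
Month 7: opening $301.06; interest $3.01 → $304.07; payment $37.00; balance $267.07
Month 8: opening $267.07; interest $2.67 → $269.74; payment $37.00; balance $232.74
Month 9: opening $232.74; interest $2.33 → $235.07; payment $37.00; balance $198.07
Month 10: opening $198.07; interest $1.98 → $200.05; payment $37.00; balance $163.05
Month 11: opening $163.05; interest $1.63 → $164.68; payment $37.00; balance $127.68
Month 12: opening $127.68; interest $1.28 → $128.96; payment $37.00; balance $91.96
Month 13: opening $91.96; interest $0.92 → $92.88; payment $37.00; balance $55.88
Month 14: opening $55.88; interest $0.56 → $56.44; payment $37.00; balance $19.44
Month 15: opening $19.44; interest $0.19 → $19.63; payment $19.63; balance $0.00
Total paid: $653.12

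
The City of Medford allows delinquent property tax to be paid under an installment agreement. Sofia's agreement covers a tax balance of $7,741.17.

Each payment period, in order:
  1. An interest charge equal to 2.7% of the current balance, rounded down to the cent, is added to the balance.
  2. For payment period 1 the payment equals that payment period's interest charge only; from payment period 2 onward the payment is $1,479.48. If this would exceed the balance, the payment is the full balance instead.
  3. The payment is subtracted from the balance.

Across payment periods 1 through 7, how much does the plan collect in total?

Payment period 1: $7,741.17 +$209.01 interest = $7,950.18; pay $209.01 → $7,741.17
Payment period 2: $7,741.17 +$209.01 interest = $7,950.18; pay $1,479.48 → $6,470.70
Payment period 3: $6,470.70 +$174.70 interest = $6,645.40; pay $1,479.48 → $5,165.92
Payment period 4: $5,165.92 +$139.47 interest = $5,305.39; pay $1,479.48 → $3,825.91
Payment period 5: $3,825.91 +$103.29 interest = $3,929.20; pay $1,479.48 → $2,449.72
Payment period 6: $2,449.72 +$66.14 interest = $2,515.86; pay $1,479.48 → $1,036.38
Payment period 7: $1,036.38 +$27.98 interest = $1,064.36; pay $1,064.36 → $0.00
Total paid: $8,670.77

$8,670.77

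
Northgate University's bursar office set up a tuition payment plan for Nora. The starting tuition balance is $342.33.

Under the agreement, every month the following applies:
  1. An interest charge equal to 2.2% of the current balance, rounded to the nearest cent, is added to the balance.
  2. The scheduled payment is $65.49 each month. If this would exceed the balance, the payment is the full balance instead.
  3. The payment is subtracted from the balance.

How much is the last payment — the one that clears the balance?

$40.37

Month 1: opening $342.33; interest $7.53 → $349.86; payment $65.49; balance $284.37
Month 2: opening $284.37; interest $6.26 → $290.63; payment $65.49; balance $225.14
Month 3: opening $225.14; interest $4.95 → $230.09; payment $65.49; balance $164.60
Month 4: opening $164.60; interest $3.62 → $168.22; payment $65.49; balance $102.73
Month 5: opening $102.73; interest $2.26 → $104.99; payment $65.49; balance $39.50
Month 6: opening $39.50; interest $0.87 → $40.37; payment $40.37; balance $0.00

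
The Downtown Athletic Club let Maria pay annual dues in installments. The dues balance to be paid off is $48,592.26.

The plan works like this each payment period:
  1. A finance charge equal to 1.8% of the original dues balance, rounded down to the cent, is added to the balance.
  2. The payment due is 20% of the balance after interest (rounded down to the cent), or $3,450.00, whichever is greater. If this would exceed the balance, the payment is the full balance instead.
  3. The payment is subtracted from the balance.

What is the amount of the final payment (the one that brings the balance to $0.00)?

$3,317.64

# | Opening | Interest | Payment | End bal
1 | $48,592.26 | $874.66 | $9,893.38 | $39,573.54
2 | $39,573.54 | $874.66 | $8,089.64 | $32,358.56
3 | $32,358.56 | $874.66 | $6,646.64 | $26,586.58
4 | $26,586.58 | $874.66 | $5,492.24 | $21,969.00
5 | $21,969.00 | $874.66 | $4,568.73 | $18,274.93
6 | $18,274.93 | $874.66 | $3,829.91 | $15,319.68
7 | $15,319.68 | $874.66 | $3,450.00 | $12,744.34
8 | $12,744.34 | $874.66 | $3,450.00 | $10,169.00
9 | $10,169.00 | $874.66 | $3,450.00 | $7,593.66
10 | $7,593.66 | $874.66 | $3,450.00 | $5,018.32
11 | $5,018.32 | $874.66 | $3,450.00 | $2,442.98
12 | $2,442.98 | $874.66 | $3,317.64 | $0.00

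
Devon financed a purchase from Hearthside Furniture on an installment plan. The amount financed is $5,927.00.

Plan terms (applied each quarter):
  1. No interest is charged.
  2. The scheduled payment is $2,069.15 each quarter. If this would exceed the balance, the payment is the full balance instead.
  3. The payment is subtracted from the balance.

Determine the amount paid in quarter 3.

$1,788.70

Quarter 1: $5,927.00 − $2,069.15 → $3,857.85
Quarter 2: $3,857.85 − $2,069.15 → $1,788.70
Quarter 3: $1,788.70 − $1,788.70 → $0.00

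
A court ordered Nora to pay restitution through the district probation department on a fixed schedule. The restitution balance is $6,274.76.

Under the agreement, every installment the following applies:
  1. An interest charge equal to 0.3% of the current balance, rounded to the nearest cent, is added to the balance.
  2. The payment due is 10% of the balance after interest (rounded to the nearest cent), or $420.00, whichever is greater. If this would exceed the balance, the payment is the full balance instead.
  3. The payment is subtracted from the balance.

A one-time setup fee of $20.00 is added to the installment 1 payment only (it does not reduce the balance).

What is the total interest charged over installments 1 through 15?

Installment 1: $6,274.76 +$18.82 interest = $6,293.58; pay $629.36 (+ $20.00 fee) → $5,664.22
Installment 2: $5,664.22 +$16.99 interest = $5,681.21; pay $568.12 → $5,113.09
Installment 3: $5,113.09 +$15.34 interest = $5,128.43; pay $512.84 → $4,615.59
Installment 4: $4,615.59 +$13.85 interest = $4,629.44; pay $462.94 → $4,166.50
Installment 5: $4,166.50 +$12.50 interest = $4,179.00; pay $420.00 → $3,759.00
Installment 6: $3,759.00 +$11.28 interest = $3,770.28; pay $420.00 → $3,350.28
Installment 7: $3,350.28 +$10.05 interest = $3,360.33; pay $420.00 → $2,940.33
Installment 8: $2,940.33 +$8.82 interest = $2,949.15; pay $420.00 → $2,529.15
Installment 9: $2,529.15 +$7.59 interest = $2,536.74; pay $420.00 → $2,116.74
Installment 10: $2,116.74 +$6.35 interest = $2,123.09; pay $420.00 → $1,703.09
Installment 11: $1,703.09 +$5.11 interest = $1,708.20; pay $420.00 → $1,288.20
Installment 12: $1,288.20 +$3.86 interest = $1,292.06; pay $420.00 → $872.06
Installment 13: $872.06 +$2.62 interest = $874.68; pay $420.00 → $454.68
Installment 14: $454.68 +$1.36 interest = $456.04; pay $420.00 → $36.04
Installment 15: $36.04 +$0.11 interest = $36.15; pay $36.15 → $0.00
Total interest: $18.82 + $16.99 + $15.34 + $13.85 + $12.50 + $11.28 + $10.05 + $8.82 + $7.59 + $6.35 + $5.11 + $3.86 + $2.62 + $1.36 + $0.11 = $134.65

$134.65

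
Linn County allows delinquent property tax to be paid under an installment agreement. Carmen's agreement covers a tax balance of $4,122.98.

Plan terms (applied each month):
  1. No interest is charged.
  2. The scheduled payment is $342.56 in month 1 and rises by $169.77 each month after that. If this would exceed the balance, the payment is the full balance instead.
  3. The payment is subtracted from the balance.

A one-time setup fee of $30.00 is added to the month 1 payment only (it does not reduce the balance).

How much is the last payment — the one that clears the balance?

Month 1: $4,122.98 − $342.56 (+ $30.00 fee) → $3,780.42
Month 2: $3,780.42 − $512.33 → $3,268.09
Month 3: $3,268.09 − $682.10 → $2,585.99
Month 4: $2,585.99 − $851.87 → $1,734.12
Month 5: $1,734.12 − $1,021.64 → $712.48
Month 6: $712.48 − $712.48 → $0.00

$712.48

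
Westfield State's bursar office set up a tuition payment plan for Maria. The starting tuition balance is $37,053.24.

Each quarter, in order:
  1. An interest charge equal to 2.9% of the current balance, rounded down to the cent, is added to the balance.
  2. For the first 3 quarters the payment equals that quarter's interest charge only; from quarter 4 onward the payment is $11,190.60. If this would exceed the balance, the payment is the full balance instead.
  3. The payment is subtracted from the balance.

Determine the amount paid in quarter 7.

# | Opening | Interest | Payment | End bal
1 | $37,053.24 | $1,074.54 | $1,074.54 | $37,053.24
2 | $37,053.24 | $1,074.54 | $1,074.54 | $37,053.24
3 | $37,053.24 | $1,074.54 | $1,074.54 | $37,053.24
4 | $37,053.24 | $1,074.54 | $11,190.60 | $26,937.18
5 | $26,937.18 | $781.17 | $11,190.60 | $16,527.75
6 | $16,527.75 | $479.30 | $11,190.60 | $5,816.45
7 | $5,816.45 | $168.67 | $5,985.12 | $0.00

$5,985.12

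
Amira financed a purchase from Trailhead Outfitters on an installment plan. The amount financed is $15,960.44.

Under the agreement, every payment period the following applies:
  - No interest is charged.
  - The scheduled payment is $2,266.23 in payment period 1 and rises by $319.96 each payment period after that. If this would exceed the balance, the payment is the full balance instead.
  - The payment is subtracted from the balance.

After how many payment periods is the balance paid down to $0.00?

Payment period 1: $15,960.44 − $2,266.23 → $13,694.21
Payment period 2: $13,694.21 − $2,586.19 → $11,108.02
Payment period 3: $11,108.02 − $2,906.15 → $8,201.87
Payment period 4: $8,201.87 − $3,226.11 → $4,975.76
Payment period 5: $4,975.76 − $3,546.07 → $1,429.69
Payment period 6: $1,429.69 − $1,429.69 → $0.00
Balance reaches $0.00 in payment period 6.

6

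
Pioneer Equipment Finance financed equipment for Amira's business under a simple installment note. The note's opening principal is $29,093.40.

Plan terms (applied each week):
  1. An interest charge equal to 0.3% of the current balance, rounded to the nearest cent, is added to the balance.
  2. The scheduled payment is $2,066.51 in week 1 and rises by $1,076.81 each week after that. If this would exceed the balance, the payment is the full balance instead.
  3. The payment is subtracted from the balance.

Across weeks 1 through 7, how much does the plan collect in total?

$29,465.64

Week 1: opening $29,093.40; interest $87.28 → $29,180.68; payment $2,066.51; balance $27,114.17
Week 2: opening $27,114.17; interest $81.34 → $27,195.51; payment $3,143.32; balance $24,052.19
Week 3: opening $24,052.19; interest $72.16 → $24,124.35; payment $4,220.13; balance $19,904.22
Week 4: opening $19,904.22; interest $59.71 → $19,963.93; payment $5,296.94; balance $14,666.99
Week 5: opening $14,666.99; interest $44.00 → $14,710.99; payment $6,373.75; balance $8,337.24
Week 6: opening $8,337.24; interest $25.01 → $8,362.25; payment $7,450.56; balance $911.69
Week 7: opening $911.69; interest $2.74 → $914.43; payment $914.43; balance $0.00
Total paid: $29,465.64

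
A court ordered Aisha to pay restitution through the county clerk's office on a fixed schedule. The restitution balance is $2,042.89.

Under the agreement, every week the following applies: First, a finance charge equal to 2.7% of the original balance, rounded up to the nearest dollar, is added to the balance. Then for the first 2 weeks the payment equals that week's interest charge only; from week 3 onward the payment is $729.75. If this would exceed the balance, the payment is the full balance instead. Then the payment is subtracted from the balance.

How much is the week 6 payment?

Week 1: opening $2,042.89; interest $56.00 → $2,098.89; payment $56.00; balance $2,042.89
Week 2: opening $2,042.89; interest $56.00 → $2,098.89; payment $56.00; balance $2,042.89
Week 3: opening $2,042.89; interest $56.00 → $2,098.89; payment $729.75; balance $1,369.14
Week 4: opening $1,369.14; interest $56.00 → $1,425.14; payment $729.75; balance $695.39
Week 5: opening $695.39; interest $56.00 → $751.39; payment $729.75; balance $21.64
Week 6: opening $21.64; interest $56.00 → $77.64; payment $77.64; balance $0.00

$77.64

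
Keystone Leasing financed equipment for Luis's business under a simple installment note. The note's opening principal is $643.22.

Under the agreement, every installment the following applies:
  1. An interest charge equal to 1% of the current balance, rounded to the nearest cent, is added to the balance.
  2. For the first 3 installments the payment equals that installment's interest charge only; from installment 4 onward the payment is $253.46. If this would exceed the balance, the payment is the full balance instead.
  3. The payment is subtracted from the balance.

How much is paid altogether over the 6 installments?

$674.37

Installment 1: $643.22 +$6.43 interest = $649.65; pay $6.43 → $643.22
Installment 2: $643.22 +$6.43 interest = $649.65; pay $6.43 → $643.22
Installment 3: $643.22 +$6.43 interest = $649.65; pay $6.43 → $643.22
Installment 4: $643.22 +$6.43 interest = $649.65; pay $253.46 → $396.19
Installment 5: $396.19 +$3.96 interest = $400.15; pay $253.46 → $146.69
Installment 6: $146.69 +$1.47 interest = $148.16; pay $148.16 → $0.00
Total paid: $674.37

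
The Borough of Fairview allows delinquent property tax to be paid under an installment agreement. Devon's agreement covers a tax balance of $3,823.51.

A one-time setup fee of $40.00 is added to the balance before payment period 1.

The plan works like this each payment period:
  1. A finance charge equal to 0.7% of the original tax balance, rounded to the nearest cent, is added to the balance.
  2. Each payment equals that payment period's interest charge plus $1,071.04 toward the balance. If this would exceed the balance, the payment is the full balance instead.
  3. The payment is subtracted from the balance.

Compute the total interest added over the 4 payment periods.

# | Opening | Interest | Payment | End bal
1 | $3,863.51 | $26.76 | $1,097.80 | $2,792.47
2 | $2,792.47 | $26.76 | $1,097.80 | $1,721.43
3 | $1,721.43 | $26.76 | $1,097.80 | $650.39
4 | $650.39 | $26.76 | $677.15 | $0.00
Total interest: $26.76 + $26.76 + $26.76 + $26.76 = $107.04

$107.04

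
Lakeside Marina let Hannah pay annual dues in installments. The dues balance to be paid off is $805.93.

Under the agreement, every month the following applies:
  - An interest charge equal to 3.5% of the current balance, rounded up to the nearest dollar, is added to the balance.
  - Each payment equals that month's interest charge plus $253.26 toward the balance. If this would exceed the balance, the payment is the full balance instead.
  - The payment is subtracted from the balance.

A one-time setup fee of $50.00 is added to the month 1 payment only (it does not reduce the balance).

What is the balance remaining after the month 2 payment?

$299.41

Month 1: opening $805.93; interest $29.00 → $834.93; payment $282.26 (+ $50.00 fee); balance $552.67
Month 2: opening $552.67; interest $20.00 → $572.67; payment $273.26; balance $299.41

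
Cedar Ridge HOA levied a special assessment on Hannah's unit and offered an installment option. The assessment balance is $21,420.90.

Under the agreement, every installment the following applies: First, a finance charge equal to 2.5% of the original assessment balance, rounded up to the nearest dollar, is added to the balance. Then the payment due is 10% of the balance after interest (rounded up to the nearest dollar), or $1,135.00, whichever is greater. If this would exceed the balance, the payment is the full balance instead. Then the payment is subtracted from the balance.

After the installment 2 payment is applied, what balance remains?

$18,266.90

Installment 1: opening $21,420.90; interest $536.00 → $21,956.90; payment $2,196.00; balance $19,760.90
Installment 2: opening $19,760.90; interest $536.00 → $20,296.90; payment $2,030.00; balance $18,266.90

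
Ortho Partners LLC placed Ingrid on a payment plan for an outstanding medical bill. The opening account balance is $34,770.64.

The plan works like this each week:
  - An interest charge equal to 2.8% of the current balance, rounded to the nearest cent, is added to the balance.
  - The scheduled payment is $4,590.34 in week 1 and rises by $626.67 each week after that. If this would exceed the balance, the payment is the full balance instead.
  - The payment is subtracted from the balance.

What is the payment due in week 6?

Week 1: opening $34,770.64; interest $973.58 → $35,744.22; payment $4,590.34; balance $31,153.88
Week 2: opening $31,153.88; interest $872.31 → $32,026.19; payment $5,217.01; balance $26,809.18
Week 3: opening $26,809.18; interest $750.66 → $27,559.84; payment $5,843.68; balance $21,716.16
Week 4: opening $21,716.16; interest $608.05 → $22,324.21; payment $6,470.35; balance $15,853.86
Week 5: opening $15,853.86; interest $443.91 → $16,297.77; payment $7,097.02; balance $9,200.75
Week 6: opening $9,200.75; interest $257.62 → $9,458.37; payment $7,723.69; balance $1,734.68

$7,723.69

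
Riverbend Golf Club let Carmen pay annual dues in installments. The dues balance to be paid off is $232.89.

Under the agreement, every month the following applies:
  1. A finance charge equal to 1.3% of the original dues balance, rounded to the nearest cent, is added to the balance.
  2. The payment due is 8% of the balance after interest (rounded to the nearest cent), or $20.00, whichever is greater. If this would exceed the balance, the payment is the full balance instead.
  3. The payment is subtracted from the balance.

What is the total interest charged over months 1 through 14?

$42.42

Month 1: opening $232.89; interest $3.03 → $235.92; payment $20.00; balance $215.92
Month 2: opening $215.92; interest $3.03 → $218.95; payment $20.00; balance $198.95
Month 3: opening $198.95; interest $3.03 → $201.98; payment $20.00; balance $181.98
Month 4: opening $181.98; interest $3.03 → $185.01; payment $20.00; balance $165.01
Month 5: opening $165.01; interest $3.03 → $168.04; payment $20.00; balance $148.04
Month 6: opening $148.04; interest $3.03 → $151.07; payment $20.00; balance $131.07
Month 7: opening $131.07; interest $3.03 → $134.10; payment $20.00; balance $114.10
Month 8: opening $114.10; interest $3.03 → $117.13; payment $20.00; balance $97.13
Month 9: opening $97.13; interest $3.03 → $100.16; payment $20.00; balance $80.16
Month 10: opening $80.16; interest $3.03 → $83.19; payment $20.00; balance $63.19
Month 11: opening $63.19; interest $3.03 → $66.22; payment $20.00; balance $46.22
Month 12: opening $46.22; interest $3.03 → $49.25; payment $20.00; balance $29.25
Month 13: opening $29.25; interest $3.03 → $32.28; payment $20.00; balance $12.28
Month 14: opening $12.28; interest $3.03 → $15.31; payment $15.31; balance $0.00
Total interest: $3.03 + $3.03 + $3.03 + $3.03 + $3.03 + $3.03 + $3.03 + $3.03 + $3.03 + $3.03 + $3.03 + $3.03 + $3.03 + $3.03 = $42.42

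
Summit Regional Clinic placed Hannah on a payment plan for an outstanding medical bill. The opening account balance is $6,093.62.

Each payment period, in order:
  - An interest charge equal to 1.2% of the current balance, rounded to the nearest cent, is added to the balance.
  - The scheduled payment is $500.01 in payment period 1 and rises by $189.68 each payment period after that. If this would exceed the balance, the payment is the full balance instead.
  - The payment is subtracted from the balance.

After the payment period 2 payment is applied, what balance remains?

$5,045.04

Payment period 1: opening $6,093.62; interest $73.12 → $6,166.74; payment $500.01; balance $5,666.73
Payment period 2: opening $5,666.73; interest $68.00 → $5,734.73; payment $689.69; balance $5,045.04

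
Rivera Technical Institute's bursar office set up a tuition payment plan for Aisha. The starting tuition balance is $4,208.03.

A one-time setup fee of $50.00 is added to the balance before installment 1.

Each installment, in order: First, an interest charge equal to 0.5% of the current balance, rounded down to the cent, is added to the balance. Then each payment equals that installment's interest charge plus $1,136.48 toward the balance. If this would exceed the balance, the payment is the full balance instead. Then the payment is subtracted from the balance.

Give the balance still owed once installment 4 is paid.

# | Opening | Interest | Payment | End bal
1 | $4,258.03 | $21.29 | $1,157.77 | $3,121.55
2 | $3,121.55 | $15.60 | $1,152.08 | $1,985.07
3 | $1,985.07 | $9.92 | $1,146.40 | $848.59
4 | $848.59 | $4.24 | $852.83 | $0.00

$0.00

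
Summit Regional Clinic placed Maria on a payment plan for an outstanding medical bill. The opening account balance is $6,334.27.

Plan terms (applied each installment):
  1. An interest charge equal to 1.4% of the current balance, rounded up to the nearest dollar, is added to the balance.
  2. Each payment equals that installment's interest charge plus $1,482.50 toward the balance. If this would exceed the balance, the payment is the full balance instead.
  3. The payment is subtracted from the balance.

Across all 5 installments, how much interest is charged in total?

# | Opening | Interest | Payment | End bal
1 | $6,334.27 | $89.00 | $1,571.50 | $4,851.77
2 | $4,851.77 | $68.00 | $1,550.50 | $3,369.27
3 | $3,369.27 | $48.00 | $1,530.50 | $1,886.77
4 | $1,886.77 | $27.00 | $1,509.50 | $404.27
5 | $404.27 | $6.00 | $410.27 | $0.00
Total interest: $89.00 + $68.00 + $48.00 + $27.00 + $6.00 = $238.00

$238.00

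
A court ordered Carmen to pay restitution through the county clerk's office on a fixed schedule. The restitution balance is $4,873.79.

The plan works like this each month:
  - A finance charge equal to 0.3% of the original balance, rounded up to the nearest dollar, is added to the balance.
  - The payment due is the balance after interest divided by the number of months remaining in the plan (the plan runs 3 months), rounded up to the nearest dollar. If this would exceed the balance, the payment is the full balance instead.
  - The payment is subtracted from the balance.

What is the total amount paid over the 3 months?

$4,918.79

# | Opening | Interest | Payment | End bal
1 | $4,873.79 | $15.00 | $1,630.00 | $3,258.79
2 | $3,258.79 | $15.00 | $1,637.00 | $1,636.79
3 | $1,636.79 | $15.00 | $1,651.79 | $0.00
Total paid: $4,918.79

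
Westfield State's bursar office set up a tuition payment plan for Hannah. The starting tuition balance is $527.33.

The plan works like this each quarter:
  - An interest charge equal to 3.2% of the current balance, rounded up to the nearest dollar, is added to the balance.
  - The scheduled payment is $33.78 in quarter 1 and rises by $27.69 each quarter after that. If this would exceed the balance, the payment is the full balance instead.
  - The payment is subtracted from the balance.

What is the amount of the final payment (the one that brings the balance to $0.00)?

Quarter 1: opening $527.33; interest $17.00 → $544.33; payment $33.78; balance $510.55
Quarter 2: opening $510.55; interest $17.00 → $527.55; payment $61.47; balance $466.08
Quarter 3: opening $466.08; interest $15.00 → $481.08; payment $89.16; balance $391.92
Quarter 4: opening $391.92; interest $13.00 → $404.92; payment $116.85; balance $288.07
Quarter 5: opening $288.07; interest $10.00 → $298.07; payment $144.54; balance $153.53
Quarter 6: opening $153.53; interest $5.00 → $158.53; payment $158.53; balance $0.00

$158.53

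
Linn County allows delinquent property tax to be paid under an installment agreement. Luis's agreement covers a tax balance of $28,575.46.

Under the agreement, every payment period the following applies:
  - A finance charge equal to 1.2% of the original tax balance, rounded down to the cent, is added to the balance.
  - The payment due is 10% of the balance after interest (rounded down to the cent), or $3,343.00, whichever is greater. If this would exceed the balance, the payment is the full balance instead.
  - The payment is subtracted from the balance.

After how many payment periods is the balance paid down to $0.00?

Payment period 1: $28,575.46 +$342.90 interest = $28,918.36; pay $3,343.00 → $25,575.36
Payment period 2: $25,575.36 +$342.90 interest = $25,918.26; pay $3,343.00 → $22,575.26
Payment period 3: $22,575.26 +$342.90 interest = $22,918.16; pay $3,343.00 → $19,575.16
Payment period 4: $19,575.16 +$342.90 interest = $19,918.06; pay $3,343.00 → $16,575.06
Payment period 5: $16,575.06 +$342.90 interest = $16,917.96; pay $3,343.00 → $13,574.96
Payment period 6: $13,574.96 +$342.90 interest = $13,917.86; pay $3,343.00 → $10,574.86
Payment period 7: $10,574.86 +$342.90 interest = $10,917.76; pay $3,343.00 → $7,574.76
Payment period 8: $7,574.76 +$342.90 interest = $7,917.66; pay $3,343.00 → $4,574.66
Payment period 9: $4,574.66 +$342.90 interest = $4,917.56; pay $3,343.00 → $1,574.56
Payment period 10: $1,574.56 +$342.90 interest = $1,917.46; pay $1,917.46 → $0.00
Balance reaches $0.00 in payment period 10.

10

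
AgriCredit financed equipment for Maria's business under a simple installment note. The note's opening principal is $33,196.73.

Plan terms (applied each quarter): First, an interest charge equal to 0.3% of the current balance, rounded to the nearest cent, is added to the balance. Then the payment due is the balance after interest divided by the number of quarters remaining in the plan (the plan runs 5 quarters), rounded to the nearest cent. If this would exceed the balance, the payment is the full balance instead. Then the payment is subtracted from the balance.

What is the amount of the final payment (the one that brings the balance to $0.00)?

$6,739.54

Quarter 1: $33,196.73 +$99.59 interest = $33,296.32; pay $6,659.26 → $26,637.06
Quarter 2: $26,637.06 +$79.91 interest = $26,716.97; pay $6,679.24 → $20,037.73
Quarter 3: $20,037.73 +$60.11 interest = $20,097.84; pay $6,699.28 → $13,398.56
Quarter 4: $13,398.56 +$40.20 interest = $13,438.76; pay $6,719.38 → $6,719.38
Quarter 5: $6,719.38 +$20.16 interest = $6,739.54; pay $6,739.54 → $0.00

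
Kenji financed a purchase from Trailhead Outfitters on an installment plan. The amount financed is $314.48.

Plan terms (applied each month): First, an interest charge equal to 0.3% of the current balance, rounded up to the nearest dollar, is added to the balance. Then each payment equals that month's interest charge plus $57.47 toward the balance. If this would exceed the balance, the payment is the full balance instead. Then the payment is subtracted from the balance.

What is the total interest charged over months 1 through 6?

$6.00

Month 1: opening $314.48; interest $1.00 → $315.48; payment $58.47; balance $257.01
Month 2: opening $257.01; interest $1.00 → $258.01; payment $58.47; balance $199.54
Month 3: opening $199.54; interest $1.00 → $200.54; payment $58.47; balance $142.07
Month 4: opening $142.07; interest $1.00 → $143.07; payment $58.47; balance $84.60
Month 5: opening $84.60; interest $1.00 → $85.60; payment $58.47; balance $27.13
Month 6: opening $27.13; interest $1.00 → $28.13; payment $28.13; balance $0.00
Total interest: $1.00 + $1.00 + $1.00 + $1.00 + $1.00 + $1.00 = $6.00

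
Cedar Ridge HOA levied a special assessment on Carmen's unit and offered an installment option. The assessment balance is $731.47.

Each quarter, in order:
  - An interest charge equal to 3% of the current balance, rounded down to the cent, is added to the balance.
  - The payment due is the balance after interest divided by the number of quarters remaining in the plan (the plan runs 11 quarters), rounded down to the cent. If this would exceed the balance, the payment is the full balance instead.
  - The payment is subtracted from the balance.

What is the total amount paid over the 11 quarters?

Quarter 1: opening $731.47; interest $21.94 → $753.41; payment $68.49; balance $684.92
Quarter 2: opening $684.92; interest $20.54 → $705.46; payment $70.54; balance $634.92
Quarter 3: opening $634.92; interest $19.04 → $653.96; payment $72.66; balance $581.30
Quarter 4: opening $581.30; interest $17.43 → $598.73; payment $74.84; balance $523.89
Quarter 5: opening $523.89; interest $15.71 → $539.60; payment $77.08; balance $462.52
Quarter 6: opening $462.52; interest $13.87 → $476.39; payment $79.39; balance $397.00
Quarter 7: opening $397.00; interest $11.91 → $408.91; payment $81.78; balance $327.13
Quarter 8: opening $327.13; interest $9.81 → $336.94; payment $84.23; balance $252.71
Quarter 9: opening $252.71; interest $7.58 → $260.29; payment $86.76; balance $173.53
Quarter 10: opening $173.53; interest $5.20 → $178.73; payment $89.36; balance $89.37
Quarter 11: opening $89.37; interest $2.68 → $92.05; payment $92.05; balance $0.00
Total paid: $877.18

$877.18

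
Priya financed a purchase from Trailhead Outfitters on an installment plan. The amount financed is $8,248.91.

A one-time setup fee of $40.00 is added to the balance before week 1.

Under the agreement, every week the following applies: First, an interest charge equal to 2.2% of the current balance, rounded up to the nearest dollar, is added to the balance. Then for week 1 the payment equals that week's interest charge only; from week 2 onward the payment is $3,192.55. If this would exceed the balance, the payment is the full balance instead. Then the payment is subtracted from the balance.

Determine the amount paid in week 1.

$183.00

# | Opening | Interest | Payment | End bal
1 | $8,288.91 | $183.00 | $183.00 | $8,288.91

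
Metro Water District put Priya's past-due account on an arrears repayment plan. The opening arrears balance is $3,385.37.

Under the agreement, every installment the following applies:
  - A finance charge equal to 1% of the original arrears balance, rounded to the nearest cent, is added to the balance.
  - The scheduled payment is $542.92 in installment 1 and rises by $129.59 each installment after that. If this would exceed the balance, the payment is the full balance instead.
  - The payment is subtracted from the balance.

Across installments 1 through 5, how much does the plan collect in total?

Installment 1: $3,385.37 +$33.85 interest = $3,419.22; pay $542.92 → $2,876.30
Installment 2: $2,876.30 +$33.85 interest = $2,910.15; pay $672.51 → $2,237.64
Installment 3: $2,237.64 +$33.85 interest = $2,271.49; pay $802.10 → $1,469.39
Installment 4: $1,469.39 +$33.85 interest = $1,503.24; pay $931.69 → $571.55
Installment 5: $571.55 +$33.85 interest = $605.40; pay $605.40 → $0.00
Total paid: $3,554.62

$3,554.62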